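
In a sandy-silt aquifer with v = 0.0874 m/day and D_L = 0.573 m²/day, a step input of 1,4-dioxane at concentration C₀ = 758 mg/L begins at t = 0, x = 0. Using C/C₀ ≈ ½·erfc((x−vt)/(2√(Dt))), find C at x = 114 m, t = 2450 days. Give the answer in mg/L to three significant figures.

736 mg/L

For a continuous step input, C/C₀ ≈ ½·erfc((x−vt)/(2√(Dt))).
vt = 0.0874 × 2450 = 214.13 m and 2√(Dt) = 2√(0.573 × 2450) = 74.94 m.
Argument (x−vt)/(2√(Dt)) = (114 − 214.13)/74.94 = -1.336; ½·erfc(-1.336) = 0.9706.
C = 758 × 0.9706 = 736 mg/L.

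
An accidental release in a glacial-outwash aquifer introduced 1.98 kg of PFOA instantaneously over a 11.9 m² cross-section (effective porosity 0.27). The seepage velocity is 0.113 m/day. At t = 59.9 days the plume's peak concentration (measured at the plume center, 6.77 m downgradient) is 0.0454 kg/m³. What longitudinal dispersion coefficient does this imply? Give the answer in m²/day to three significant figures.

0.245 m²/day

At the plume center C_max = M/(n_e·A·√(4πDt)), so D = M²/(4πt·(n_e·A·C_max)²).
n_e·A·C_max = 0.27 × 11.9 × 0.0454 = 0.1459 kg/m.
D = 1.98²/(4π × 59.9 × 0.1459²) = 0.245 m²/day.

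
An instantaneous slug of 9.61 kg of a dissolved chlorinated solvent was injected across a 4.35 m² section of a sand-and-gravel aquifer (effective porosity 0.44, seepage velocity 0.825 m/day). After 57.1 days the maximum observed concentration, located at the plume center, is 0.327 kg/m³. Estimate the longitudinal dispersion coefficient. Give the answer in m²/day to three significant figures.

At the plume center C_max = M/(n_e·A·√(4πDt)), so D = M²/(4πt·(n_e·A·C_max)²).
n_e·A·C_max = 0.44 × 4.35 × 0.327 = 0.6259 kg/m.
D = 9.61²/(4π × 57.1 × 0.6259²) = 0.329 m²/day.

0.329 m²/day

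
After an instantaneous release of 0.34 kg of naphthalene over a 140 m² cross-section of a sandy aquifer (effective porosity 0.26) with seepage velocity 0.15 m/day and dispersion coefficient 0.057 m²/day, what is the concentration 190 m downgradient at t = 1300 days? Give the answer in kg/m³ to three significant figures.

For an instantaneous plane source, C(x,t) = M/(n_e·A·√(4πDt)) · exp(−(x−vt)²/(4Dt)), with n_e·A the pore (flow) area.
Plume center vt = 0.15 × 1300 = 195 m, so the well at 190 m is 5 m upgradient of the peak.
√(4πDt) = 30.52 m, giving peak height M/(n_e·A·√(4πDt)) = 0.34/(0.26 × 140 × 30.52) = 0.0003061 kg/m³.
(x−vt)²/(4Dt) = (-5)²/(4 × 0.057 × 1300) = 0.08435; exp(−0.08435) = 0.9191.
C = 0.0003061 × 0.9191 = 0.000281 kg/m³.

0.000281 kg/m³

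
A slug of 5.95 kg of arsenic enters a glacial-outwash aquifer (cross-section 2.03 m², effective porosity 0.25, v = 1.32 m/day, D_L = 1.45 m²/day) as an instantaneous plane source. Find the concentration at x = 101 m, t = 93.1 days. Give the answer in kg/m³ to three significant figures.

For an instantaneous plane source, C(x,t) = M/(n_e·A·√(4πDt)) · exp(−(x−vt)²/(4Dt)), with n_e·A the pore (flow) area.
Plume center vt = 1.32 × 93.1 = 122.892 m, so the well at 101 m is 21.892 m upgradient of the peak.
√(4πDt) = 41.19 m, giving peak height M/(n_e·A·√(4πDt)) = 5.95/(0.25 × 2.03 × 41.19) = 0.2846 kg/m³.
(x−vt)²/(4Dt) = (-21.892)²/(4 × 1.45 × 93.1) = 0.8876; exp(−0.8876) = 0.4116.
C = 0.2846 × 0.4116 = 0.117 kg/m³.

0.117 kg/m³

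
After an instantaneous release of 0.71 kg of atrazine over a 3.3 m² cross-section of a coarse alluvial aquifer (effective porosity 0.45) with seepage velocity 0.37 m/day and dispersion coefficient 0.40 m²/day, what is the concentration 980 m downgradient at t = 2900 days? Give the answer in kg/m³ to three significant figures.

For an instantaneous plane source, C(x,t) = M/(n_e·A·√(4πDt)) · exp(−(x−vt)²/(4Dt)), with n_e·A the pore (flow) area.
Plume center vt = 0.37 × 2900 = 1073 m, so the well at 980 m is 93 m upgradient of the peak.
√(4πDt) = 120.7 m, giving peak height M/(n_e·A·√(4πDt)) = 0.71/(0.45 × 3.3 × 120.7) = 0.003961 kg/m³.
(x−vt)²/(4Dt) = (-93)²/(4 × 0.40 × 2900) = 1.864; exp(−1.864) = 0.1551.
C = 0.003961 × 0.1551 = 0.000614 kg/m³.

0.000614 kg/m³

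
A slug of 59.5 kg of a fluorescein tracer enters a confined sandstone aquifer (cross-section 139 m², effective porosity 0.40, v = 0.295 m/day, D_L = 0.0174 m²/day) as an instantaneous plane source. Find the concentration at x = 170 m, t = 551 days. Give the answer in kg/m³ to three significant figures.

For an instantaneous plane source, C(x,t) = M/(n_e·A·√(4πDt)) · exp(−(x−vt)²/(4Dt)), with n_e·A the pore (flow) area.
Plume center vt = 0.295 × 551 = 162.545 m, so the well at 170 m is 7.455 m downgradient of the peak.
√(4πDt) = 10.98 m, giving peak height M/(n_e·A·√(4πDt)) = 59.5/(0.40 × 139 × 10.98) = 0.09746 kg/m³.
(x−vt)²/(4Dt) = (7.455)²/(4 × 0.0174 × 551) = 1.449; exp(−1.449) = 0.2348.
C = 0.09746 × 0.2348 = 0.0229 kg/m³.

0.0229 kg/m³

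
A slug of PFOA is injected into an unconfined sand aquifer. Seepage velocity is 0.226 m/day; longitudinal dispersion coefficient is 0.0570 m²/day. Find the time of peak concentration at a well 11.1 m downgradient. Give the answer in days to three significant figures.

For the 1D instantaneous-source solution, setting ∂C/∂t = 0 at fixed x gives v²t² + 2Dt − x² = 0, so t = (√(D² + v²x²) − D)/v².
√(D² + v²x²) = √(0.0570² + 0.226² × 11.1²) = 2.509; v² = 0.051076.
t = (2.509 − 0.0570)/0.051076 = 48.0 days (vs. the pure-advection estimate x/v = 49.1 d).

48.0 days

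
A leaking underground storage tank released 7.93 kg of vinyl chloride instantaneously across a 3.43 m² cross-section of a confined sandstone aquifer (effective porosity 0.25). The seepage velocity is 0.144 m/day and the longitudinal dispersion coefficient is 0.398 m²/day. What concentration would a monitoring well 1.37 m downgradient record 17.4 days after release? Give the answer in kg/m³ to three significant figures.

For an instantaneous plane source, C(x,t) = M/(n_e·A·√(4πDt)) · exp(−(x−vt)²/(4Dt)), with n_e·A the pore (flow) area.
Plume center vt = 0.144 × 17.4 = 2.5056 m, so the well at 1.37 m is 1.1356 m upgradient of the peak.
√(4πDt) = 9.329 m, giving peak height M/(n_e·A·√(4πDt)) = 7.93/(0.25 × 3.43 × 9.329) = 0.9913 kg/m³.
(x−vt)²/(4Dt) = (-1.1356)²/(4 × 0.398 × 17.4) = 0.04655; exp(−0.04655) = 0.9545.
C = 0.9913 × 0.9545 = 0.946 kg/m³.

0.946 kg/m³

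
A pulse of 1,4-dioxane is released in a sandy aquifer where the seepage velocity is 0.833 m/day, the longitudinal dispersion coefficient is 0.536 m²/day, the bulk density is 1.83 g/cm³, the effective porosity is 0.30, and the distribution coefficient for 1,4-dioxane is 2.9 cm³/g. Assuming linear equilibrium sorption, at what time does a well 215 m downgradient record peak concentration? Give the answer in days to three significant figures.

Retardation factor R = 1 + ρ_b·K_d/n = 1 + 1.83 × 2.9/0.30 = 18.69.
Sorption retards both mechanisms: v_R = v/R = 0.04457 m/day, D_R = D/R = 0.02868 m²/day.
Peak time from v_R²t² + 2D_R t − x² = 0: t = (√(D_R² + v_R²x²) − D_R)/v_R².
√(D_R² + v_R²x²) = √(0.02868² + 0.04457² × 215²) = 9.583; v_R² = 0.001986.
t = (9.583 − 0.02868)/0.001986 = 4810 days.

4810 days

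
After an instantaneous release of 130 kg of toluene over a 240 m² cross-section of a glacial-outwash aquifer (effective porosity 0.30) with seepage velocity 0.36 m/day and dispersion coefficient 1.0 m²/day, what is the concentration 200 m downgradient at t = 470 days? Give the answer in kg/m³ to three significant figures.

0.0142 kg/m³

For an instantaneous plane source, C(x,t) = M/(n_e·A·√(4πDt)) · exp(−(x−vt)²/(4Dt)), with n_e·A the pore (flow) area.
Plume center vt = 0.36 × 470 = 169.2 m, so the well at 200 m is 30.8 m downgradient of the peak.
√(4πDt) = 76.85 m, giving peak height M/(n_e·A·√(4πDt)) = 130/(0.30 × 240 × 76.85) = 0.02349 kg/m³.
(x−vt)²/(4Dt) = (30.8)²/(4 × 1.0 × 470) = 0.5046; exp(−0.5046) = 0.6037.
C = 0.02349 × 0.6037 = 0.0142 kg/m³.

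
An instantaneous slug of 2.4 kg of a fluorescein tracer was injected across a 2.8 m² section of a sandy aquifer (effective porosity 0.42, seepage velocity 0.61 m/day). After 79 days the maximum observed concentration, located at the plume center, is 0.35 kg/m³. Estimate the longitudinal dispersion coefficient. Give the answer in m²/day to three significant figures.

At the plume center C_max = M/(n_e·A·√(4πDt)), so D = M²/(4πt·(n_e·A·C_max)²).
n_e·A·C_max = 0.42 × 2.8 × 0.35 = 0.4116 kg/m.
D = 2.4²/(4π × 79 × 0.4116²) = 0.0342 m²/day.

0.0342 m²/day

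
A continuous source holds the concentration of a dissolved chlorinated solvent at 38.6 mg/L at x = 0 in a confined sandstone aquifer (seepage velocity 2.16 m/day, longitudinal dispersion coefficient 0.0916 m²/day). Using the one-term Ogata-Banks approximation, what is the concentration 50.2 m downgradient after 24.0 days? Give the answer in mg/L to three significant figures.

For a continuous step input, C/C₀ ≈ ½·erfc((x−vt)/(2√(Dt))).
vt = 2.16 × 24.0 = 51.84 m and 2√(Dt) = 2√(0.0916 × 24.0) = 2.965 m.
Argument (x−vt)/(2√(Dt)) = (50.2 − 51.84)/2.965 = -0.5531; ½·erfc(-0.5531) = 0.7830.
C = 38.6 × 0.7830 = 30.2 mg/L.

30.2 mg/L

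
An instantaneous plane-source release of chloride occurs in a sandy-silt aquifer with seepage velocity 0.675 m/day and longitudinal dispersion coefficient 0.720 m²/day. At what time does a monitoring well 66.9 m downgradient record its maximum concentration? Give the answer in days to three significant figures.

97.5 days

For the 1D instantaneous-source solution, setting ∂C/∂t = 0 at fixed x gives v²t² + 2Dt − x² = 0, so t = (√(D² + v²x²) − D)/v².
√(D² + v²x²) = √(0.720² + 0.675² × 66.9²) = 45.16; v² = 0.455625.
t = (45.16 − 0.720)/0.455625 = 97.5 days (vs. the pure-advection estimate x/v = 99.1 d).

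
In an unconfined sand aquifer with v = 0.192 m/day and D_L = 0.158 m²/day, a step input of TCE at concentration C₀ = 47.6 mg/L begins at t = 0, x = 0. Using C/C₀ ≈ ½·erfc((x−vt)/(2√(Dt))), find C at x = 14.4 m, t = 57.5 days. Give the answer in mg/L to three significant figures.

10.2 mg/L

For a continuous step input, C/C₀ ≈ ½·erfc((x−vt)/(2√(Dt))).
vt = 0.192 × 57.5 = 11.04 m and 2√(Dt) = 2√(0.158 × 57.5) = 6.028 m.
Argument (x−vt)/(2√(Dt)) = (14.4 − 11.04)/6.028 = 0.5574; ½·erfc(0.5574) = 0.2153.
C = 47.6 × 0.2153 = 10.2 mg/L.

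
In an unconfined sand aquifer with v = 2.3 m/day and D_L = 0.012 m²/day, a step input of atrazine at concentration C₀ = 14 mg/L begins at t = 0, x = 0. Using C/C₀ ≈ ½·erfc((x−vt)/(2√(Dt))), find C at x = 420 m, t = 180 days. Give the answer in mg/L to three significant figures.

For a continuous step input, C/C₀ ≈ ½·erfc((x−vt)/(2√(Dt))).
vt = 2.3 × 180 = 414 m and 2√(Dt) = 2√(0.012 × 180) = 2.939 m.
Argument (x−vt)/(2√(Dt)) = (420 − 414)/2.939 = 2.042; ½·erfc(2.042) = 0.001940.
C = 14 × 0.001940 = 0.0272 mg/L.

0.0272 mg/L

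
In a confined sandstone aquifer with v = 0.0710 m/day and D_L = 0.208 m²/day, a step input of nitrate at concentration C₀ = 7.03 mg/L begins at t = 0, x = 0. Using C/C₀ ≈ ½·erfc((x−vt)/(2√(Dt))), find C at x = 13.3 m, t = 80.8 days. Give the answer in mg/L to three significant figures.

0.675 mg/L

For a continuous step input, C/C₀ ≈ ½·erfc((x−vt)/(2√(Dt))).
vt = 0.0710 × 80.8 = 5.7368 m and 2√(Dt) = 2√(0.208 × 80.8) = 8.199 m.
Argument (x−vt)/(2√(Dt)) = (13.3 − 5.7368)/8.199 = 0.9225; ½·erfc(0.9225) = 0.09601.
C = 7.03 × 0.09601 = 0.675 mg/L.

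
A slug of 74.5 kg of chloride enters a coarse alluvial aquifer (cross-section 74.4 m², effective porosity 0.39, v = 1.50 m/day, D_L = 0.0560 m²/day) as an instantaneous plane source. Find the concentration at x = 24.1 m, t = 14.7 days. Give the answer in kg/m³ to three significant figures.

0.223 kg/m³

For an instantaneous plane source, C(x,t) = M/(n_e·A·√(4πDt)) · exp(−(x−vt)²/(4Dt)), with n_e·A the pore (flow) area.
Plume center vt = 1.50 × 14.7 = 22.05 m, so the well at 24.1 m is 2.05 m downgradient of the peak.
√(4πDt) = 3.216 m, giving peak height M/(n_e·A·√(4πDt)) = 74.5/(0.39 × 74.4 × 3.216) = 0.7984 kg/m³.
(x−vt)²/(4Dt) = (2.05)²/(4 × 0.0560 × 14.7) = 1.276; exp(−1.276) = 0.2792.
C = 0.7984 × 0.2792 = 0.223 kg/m³.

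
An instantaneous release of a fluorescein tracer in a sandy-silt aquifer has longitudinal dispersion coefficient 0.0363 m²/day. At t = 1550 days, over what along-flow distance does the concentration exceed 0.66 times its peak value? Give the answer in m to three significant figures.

The plume is Gaussian with σ = √(2Dt) = √(2 × 0.0363 × 1550) = 10.61 m.
C/C_peak = exp(−Δx²/(2σ²)) = 0.66 ⇒ Δx = σ·√(−2 ln 0.66) = 10.61 × 0.9116 = 9.672 m.
Width = 2Δx = 19.3 m.

19.3 m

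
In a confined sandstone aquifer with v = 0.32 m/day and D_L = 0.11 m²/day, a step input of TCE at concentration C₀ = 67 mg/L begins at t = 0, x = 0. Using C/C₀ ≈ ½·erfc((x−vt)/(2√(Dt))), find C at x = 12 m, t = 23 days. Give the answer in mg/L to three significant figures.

For a continuous step input, C/C₀ ≈ ½·erfc((x−vt)/(2√(Dt))).
vt = 0.32 × 23 = 7.36 m and 2√(Dt) = 2√(0.11 × 23) = 3.181 m.
Argument (x−vt)/(2√(Dt)) = (12 − 7.36)/3.181 = 1.459; ½·erfc(1.459) = 0.01954.
C = 67 × 0.01954 = 1.31 mg/L.

1.31 mg/L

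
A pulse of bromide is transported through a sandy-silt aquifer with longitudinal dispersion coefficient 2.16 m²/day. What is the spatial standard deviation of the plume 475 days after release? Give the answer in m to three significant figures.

45.3 m

Dispersive spreading gives a Gaussian with σ² = 2Dt; advection only shifts the center.
σ = √(2 × 2.16 × 475) = 45.3 m.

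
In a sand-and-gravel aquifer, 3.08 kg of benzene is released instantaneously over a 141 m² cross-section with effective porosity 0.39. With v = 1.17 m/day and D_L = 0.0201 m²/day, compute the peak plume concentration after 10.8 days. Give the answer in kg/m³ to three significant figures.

0.0339 kg/m³

The peak of an instantaneous 1D plume sits at x = vt; there the Gaussian factor is 1 and C_max = M/(n_e·A·√(4πDt)), where n_e·A is the pore area the mass is dissolved in.
√(4πDt) = √(4π × 0.0201 × 10.8) = 1.652 m, so C_max = 3.08/(0.39 × 141 × 1.652) = 0.0339 kg/m³.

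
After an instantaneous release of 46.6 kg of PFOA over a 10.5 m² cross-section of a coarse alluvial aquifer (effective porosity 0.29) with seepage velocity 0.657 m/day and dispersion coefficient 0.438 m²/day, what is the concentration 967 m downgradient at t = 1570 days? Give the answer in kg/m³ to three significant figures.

For an instantaneous plane source, C(x,t) = M/(n_e·A·√(4πDt)) · exp(−(x−vt)²/(4Dt)), with n_e·A the pore (flow) area.
Plume center vt = 0.657 × 1570 = 1031.49 m, so the well at 967 m is 64.49 m upgradient of the peak.
√(4πDt) = 92.96 m, giving peak height M/(n_e·A·√(4πDt)) = 46.6/(0.29 × 10.5 × 92.96) = 0.1646 kg/m³.
(x−vt)²/(4Dt) = (-64.49)²/(4 × 0.438 × 1570) = 1.512; exp(−1.512) = 0.2205.
C = 0.1646 × 0.2205 = 0.0363 kg/m³.

0.0363 kg/m³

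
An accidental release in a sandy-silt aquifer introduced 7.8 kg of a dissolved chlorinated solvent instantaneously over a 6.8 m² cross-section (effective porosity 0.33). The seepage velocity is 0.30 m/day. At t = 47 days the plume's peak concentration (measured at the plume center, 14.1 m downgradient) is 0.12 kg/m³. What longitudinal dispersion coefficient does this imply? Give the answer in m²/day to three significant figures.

1.42 m²/day

At the plume center C_max = M/(n_e·A·√(4πDt)), so D = M²/(4πt·(n_e·A·C_max)²).
n_e·A·C_max = 0.33 × 6.8 × 0.12 = 0.2693 kg/m.
D = 7.8²/(4π × 47 × 0.2693²) = 1.42 m²/day.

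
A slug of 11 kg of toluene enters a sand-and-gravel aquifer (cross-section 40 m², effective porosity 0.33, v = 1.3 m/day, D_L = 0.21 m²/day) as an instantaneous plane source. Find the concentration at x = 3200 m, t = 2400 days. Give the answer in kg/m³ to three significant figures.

0.000438 kg/m³

For an instantaneous plane source, C(x,t) = M/(n_e·A·√(4πDt)) · exp(−(x−vt)²/(4Dt)), with n_e·A the pore (flow) area.
Plume center vt = 1.3 × 2400 = 3120 m, so the well at 3200 m is 80 m downgradient of the peak.
√(4πDt) = 79.58 m, giving peak height M/(n_e·A·√(4πDt)) = 11/(0.33 × 40 × 79.58) = 0.01047 kg/m³.
(x−vt)²/(4Dt) = (80)²/(4 × 0.21 × 2400) = 3.175; exp(−3.175) = 0.04179.
C = 0.01047 × 0.04179 = 0.000438 kg/m³.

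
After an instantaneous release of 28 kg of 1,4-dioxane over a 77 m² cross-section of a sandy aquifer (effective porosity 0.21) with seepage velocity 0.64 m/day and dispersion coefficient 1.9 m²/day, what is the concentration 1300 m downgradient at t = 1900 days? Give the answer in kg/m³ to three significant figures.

0.00499 kg/m³

For an instantaneous plane source, C(x,t) = M/(n_e·A·√(4πDt)) · exp(−(x−vt)²/(4Dt)), with n_e·A the pore (flow) area.
Plume center vt = 0.64 × 1900 = 1216 m, so the well at 1300 m is 84 m downgradient of the peak.
√(4πDt) = 213.0 m, giving peak height M/(n_e·A·√(4πDt)) = 28/(0.21 × 77 × 213.0) = 0.008130 kg/m³.
(x−vt)²/(4Dt) = (84)²/(4 × 1.9 × 1900) = 0.4886; exp(−0.4886) = 0.6135.
C = 0.008130 × 0.6135 = 0.00499 kg/m³.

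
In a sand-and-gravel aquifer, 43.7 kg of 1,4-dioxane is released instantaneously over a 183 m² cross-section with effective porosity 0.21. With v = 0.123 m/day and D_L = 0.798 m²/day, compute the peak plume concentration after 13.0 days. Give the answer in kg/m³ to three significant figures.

0.0996 kg/m³

The peak of an instantaneous 1D plume sits at x = vt; there the Gaussian factor is 1 and C_max = M/(n_e·A·√(4πDt)), where n_e·A is the pore area the mass is dissolved in.
√(4πDt) = √(4π × 0.798 × 13.0) = 11.42 m, so C_max = 43.7/(0.21 × 183 × 11.42) = 0.0996 kg/m³.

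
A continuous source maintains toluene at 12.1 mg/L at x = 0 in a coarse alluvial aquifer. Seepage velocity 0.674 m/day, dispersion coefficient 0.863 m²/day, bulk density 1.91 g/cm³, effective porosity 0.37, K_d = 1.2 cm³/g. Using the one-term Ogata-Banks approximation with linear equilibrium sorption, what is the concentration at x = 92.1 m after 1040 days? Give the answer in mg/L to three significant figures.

7.65 mg/L

Retardation factor R = 1 + ρ_b·K_d/n = 1 + 1.91 × 1.2/0.37 = 7.195.
Sorption retards both mechanisms: v_R = v/R = 0.09368 m/day, D_R = D/R = 0.1199 m²/day.
v_R·t = 0.09368 × 1040 = 97.4272 m; 2√(D_R t) = 22.33 m; argument = (92.1 − 97.4272)/22.33 = -0.2386.
C = C₀ × ½·erfc(-0.2386) = 12.1 × 0.6321 = 7.65 mg/L.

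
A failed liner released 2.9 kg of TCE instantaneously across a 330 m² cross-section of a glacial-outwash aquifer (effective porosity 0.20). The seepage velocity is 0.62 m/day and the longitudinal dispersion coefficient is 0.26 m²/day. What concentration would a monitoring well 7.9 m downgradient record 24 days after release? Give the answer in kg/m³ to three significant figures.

For an instantaneous plane source, C(x,t) = M/(n_e·A·√(4πDt)) · exp(−(x−vt)²/(4Dt)), with n_e·A the pore (flow) area.
Plume center vt = 0.62 × 24 = 14.88 m, so the well at 7.9 m is 6.98 m upgradient of the peak.
√(4πDt) = 8.855 m, giving peak height M/(n_e·A·√(4πDt)) = 2.9/(0.20 × 330 × 8.855) = 0.004962 kg/m³.
(x−vt)²/(4Dt) = (-6.98)²/(4 × 0.26 × 24) = 1.952; exp(−1.952) = 0.1420.
C = 0.004962 × 0.1420 = 0.000705 kg/m³.

0.000705 kg/m³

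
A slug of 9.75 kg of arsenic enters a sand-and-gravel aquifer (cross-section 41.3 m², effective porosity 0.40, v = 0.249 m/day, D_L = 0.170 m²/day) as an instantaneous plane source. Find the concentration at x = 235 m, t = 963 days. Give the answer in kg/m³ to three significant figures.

For an instantaneous plane source, C(x,t) = M/(n_e·A·√(4πDt)) · exp(−(x−vt)²/(4Dt)), with n_e·A the pore (flow) area.
Plume center vt = 0.249 × 963 = 239.787 m, so the well at 235 m is 4.787 m upgradient of the peak.
√(4πDt) = 45.36 m, giving peak height M/(n_e·A·√(4πDt)) = 9.75/(0.40 × 41.3 × 45.36) = 0.01301 kg/m³.
(x−vt)²/(4Dt) = (-4.787)²/(4 × 0.170 × 963) = 0.03499; exp(−0.03499) = 0.9656.
C = 0.01301 × 0.9656 = 0.0126 kg/m³.

0.0126 kg/m³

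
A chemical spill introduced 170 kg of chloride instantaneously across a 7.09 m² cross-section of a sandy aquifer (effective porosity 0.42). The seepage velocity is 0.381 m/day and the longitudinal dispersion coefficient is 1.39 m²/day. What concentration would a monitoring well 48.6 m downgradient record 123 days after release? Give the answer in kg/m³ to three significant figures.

1.23 kg/m³

For an instantaneous plane source, C(x,t) = M/(n_e·A·√(4πDt)) · exp(−(x−vt)²/(4Dt)), with n_e·A the pore (flow) area.
Plume center vt = 0.381 × 123 = 46.863 m, so the well at 48.6 m is 1.737 m downgradient of the peak.
√(4πDt) = 46.35 m, giving peak height M/(n_e·A·√(4πDt)) = 170/(0.42 × 7.09 × 46.35) = 1.232 kg/m³.
(x−vt)²/(4Dt) = (1.737)²/(4 × 1.39 × 123) = 0.004412; exp(−0.004412) = 0.9956.
C = 1.232 × 0.9956 = 1.23 kg/m³.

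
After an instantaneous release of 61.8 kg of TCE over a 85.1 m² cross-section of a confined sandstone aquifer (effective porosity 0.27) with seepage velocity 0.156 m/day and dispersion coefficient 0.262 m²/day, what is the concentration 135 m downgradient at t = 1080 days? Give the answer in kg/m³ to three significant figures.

0.0168 kg/m³

For an instantaneous plane source, C(x,t) = M/(n_e·A·√(4πDt)) · exp(−(x−vt)²/(4Dt)), with n_e·A the pore (flow) area.
Plume center vt = 0.156 × 1080 = 168.48 m, so the well at 135 m is 33.48 m upgradient of the peak.
√(4πDt) = 59.63 m, giving peak height M/(n_e·A·√(4πDt)) = 61.8/(0.27 × 85.1 × 59.63) = 0.04511 kg/m³.
(x−vt)²/(4Dt) = (-33.48)²/(4 × 0.262 × 1080) = 0.9903; exp(−0.9903) = 0.3715.
C = 0.04511 × 0.3715 = 0.0168 kg/m³.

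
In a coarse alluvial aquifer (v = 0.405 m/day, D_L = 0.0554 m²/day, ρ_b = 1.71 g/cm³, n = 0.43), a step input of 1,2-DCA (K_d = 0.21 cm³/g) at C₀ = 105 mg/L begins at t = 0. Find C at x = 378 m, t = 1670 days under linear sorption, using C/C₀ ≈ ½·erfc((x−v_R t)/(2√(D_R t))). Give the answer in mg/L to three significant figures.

Retardation factor R = 1 + ρ_b·K_d/n = 1 + 1.71 × 0.21/0.43 = 1.835.
Sorption retards both mechanisms: v_R = v/R = 0.2207 m/day, D_R = D/R = 0.03019 m²/day.
v_R·t = 0.2207 × 1670 = 368.569 m; 2√(D_R t) = 14.20 m; argument = (378 − 368.569)/14.20 = 0.6642.
C = C₀ × ½·erfc(0.6642) = 105 × 0.1738 = 18.2 mg/L.

18.2 mg/L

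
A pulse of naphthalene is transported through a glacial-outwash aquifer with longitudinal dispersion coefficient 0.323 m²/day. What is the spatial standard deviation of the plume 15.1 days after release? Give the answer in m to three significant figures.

Dispersive spreading gives a Gaussian with σ² = 2Dt; advection only shifts the center.
σ = √(2 × 0.323 × 15.1) = 3.12 m.

3.12 m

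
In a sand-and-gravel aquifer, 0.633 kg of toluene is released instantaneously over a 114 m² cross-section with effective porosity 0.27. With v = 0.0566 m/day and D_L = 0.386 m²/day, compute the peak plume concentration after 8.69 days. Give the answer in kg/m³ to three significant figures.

The peak of an instantaneous 1D plume sits at x = vt; there the Gaussian factor is 1 and C_max = M/(n_e·A·√(4πDt)), where n_e·A is the pore area the mass is dissolved in.
√(4πDt) = √(4π × 0.386 × 8.69) = 6.492 m, so C_max = 0.633/(0.27 × 114 × 6.492) = 0.00317 kg/m³.

0.00317 kg/m³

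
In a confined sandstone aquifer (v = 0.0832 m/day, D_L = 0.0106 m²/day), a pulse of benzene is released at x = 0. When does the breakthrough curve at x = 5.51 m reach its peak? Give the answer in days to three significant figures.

For the 1D instantaneous-source solution, setting ∂C/∂t = 0 at fixed x gives v²t² + 2Dt − x² = 0, so t = (√(D² + v²x²) − D)/v².
√(D² + v²x²) = √(0.0106² + 0.0832² × 5.51²) = 0.4586; v² = 0.00692224.
t = (0.4586 − 0.0106)/0.00692224 = 64.7 days (vs. the pure-advection estimate x/v = 66.2 d).

64.7 days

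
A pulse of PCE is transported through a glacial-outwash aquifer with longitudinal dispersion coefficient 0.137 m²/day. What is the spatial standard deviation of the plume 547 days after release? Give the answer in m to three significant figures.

Dispersive spreading gives a Gaussian with σ² = 2Dt; advection only shifts the center.
σ = √(2 × 0.137 × 547) = 12.2 m.

12.2 m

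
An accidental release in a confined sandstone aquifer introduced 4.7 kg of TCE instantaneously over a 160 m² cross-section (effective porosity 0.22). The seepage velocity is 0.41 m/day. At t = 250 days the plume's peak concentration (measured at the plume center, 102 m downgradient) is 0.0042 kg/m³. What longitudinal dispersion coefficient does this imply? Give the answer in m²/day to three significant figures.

At the plume center C_max = M/(n_e·A·√(4πDt)), so D = M²/(4πt·(n_e·A·C_max)²).
n_e·A·C_max = 0.22 × 160 × 0.0042 = 0.1478 kg/m.
D = 4.7²/(4π × 250 × 0.1478²) = 0.322 m²/day.

0.322 m²/day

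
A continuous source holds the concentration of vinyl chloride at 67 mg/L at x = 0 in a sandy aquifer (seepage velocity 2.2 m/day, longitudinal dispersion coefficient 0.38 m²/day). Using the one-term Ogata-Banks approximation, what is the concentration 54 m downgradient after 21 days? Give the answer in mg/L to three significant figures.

1.70 mg/L

For a continuous step input, C/C₀ ≈ ½·erfc((x−vt)/(2√(Dt))).
vt = 2.2 × 21 = 46.2 m and 2√(Dt) = 2√(0.38 × 21) = 5.650 m.
Argument (x−vt)/(2√(Dt)) = (54 − 46.2)/5.650 = 1.381; ½·erfc(1.381) = 0.02541.
C = 67 × 0.02541 = 1.70 mg/L.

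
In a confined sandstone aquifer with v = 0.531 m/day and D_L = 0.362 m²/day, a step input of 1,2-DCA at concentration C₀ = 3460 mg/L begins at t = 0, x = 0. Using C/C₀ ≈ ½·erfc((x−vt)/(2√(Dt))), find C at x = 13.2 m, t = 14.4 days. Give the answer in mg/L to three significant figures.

For a continuous step input, C/C₀ ≈ ½·erfc((x−vt)/(2√(Dt))).
vt = 0.531 × 14.4 = 7.6464 m and 2√(Dt) = 2√(0.362 × 14.4) = 4.566 m.
Argument (x−vt)/(2√(Dt)) = (13.2 − 7.6464)/4.566 = 1.216; ½·erfc(1.216) = 0.04274.
C = 3460 × 0.04274 = 148 mg/L.

148 mg/L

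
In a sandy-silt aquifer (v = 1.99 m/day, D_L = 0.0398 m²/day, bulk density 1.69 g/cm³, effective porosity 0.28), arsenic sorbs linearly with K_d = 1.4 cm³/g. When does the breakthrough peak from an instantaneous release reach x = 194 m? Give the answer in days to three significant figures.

921 days

Retardation factor R = 1 + ρ_b·K_d/n = 1 + 1.69 × 1.4/0.28 = 9.450.
Sorption retards both mechanisms: v_R = v/R = 0.2106 m/day, D_R = D/R = 0.004212 m²/day.
Peak time from v_R²t² + 2D_R t − x² = 0: t = (√(D_R² + v_R²x²) − D_R)/v_R².
√(D_R² + v_R²x²) = √(0.004212² + 0.2106² × 194²) = 40.86; v_R² = 0.04435.
t = (40.86 − 0.004212)/0.04435 = 921 days.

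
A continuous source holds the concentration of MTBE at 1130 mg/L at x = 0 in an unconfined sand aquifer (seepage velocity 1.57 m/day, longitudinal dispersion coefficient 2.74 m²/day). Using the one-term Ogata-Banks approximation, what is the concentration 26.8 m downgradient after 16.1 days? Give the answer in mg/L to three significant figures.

For a continuous step input, C/C₀ ≈ ½·erfc((x−vt)/(2√(Dt))).
vt = 1.57 × 16.1 = 25.277 m and 2√(Dt) = 2√(2.74 × 16.1) = 13.28 m.
Argument (x−vt)/(2√(Dt)) = (26.8 − 25.277)/13.28 = 0.1147; ½·erfc(0.1147) = 0.4356.
C = 1130 × 0.4356 = 492 mg/L.

492 mg/L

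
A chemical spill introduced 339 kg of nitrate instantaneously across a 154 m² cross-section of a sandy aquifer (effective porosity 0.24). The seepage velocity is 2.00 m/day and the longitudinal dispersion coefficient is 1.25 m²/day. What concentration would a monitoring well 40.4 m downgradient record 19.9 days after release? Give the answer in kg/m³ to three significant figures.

0.517 kg/m³

For an instantaneous plane source, C(x,t) = M/(n_e·A·√(4πDt)) · exp(−(x−vt)²/(4Dt)), with n_e·A the pore (flow) area.
Plume center vt = 2.00 × 19.9 = 39.8 m, so the well at 40.4 m is 0.6 m downgradient of the peak.
√(4πDt) = 17.68 m, giving peak height M/(n_e·A·√(4πDt)) = 339/(0.24 × 154 × 17.68) = 0.5188 kg/m³.
(x−vt)²/(4Dt) = (0.6)²/(4 × 1.25 × 19.9) = 0.003618; exp(−0.003618) = 0.9964.
C = 0.5188 × 0.9964 = 0.517 kg/m³.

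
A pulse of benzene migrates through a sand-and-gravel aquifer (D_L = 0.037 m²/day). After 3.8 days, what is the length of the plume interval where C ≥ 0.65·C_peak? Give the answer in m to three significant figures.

The plume is Gaussian with σ = √(2Dt) = √(2 × 0.037 × 3.8) = 0.5303 m.
C/C_peak = exp(−Δx²/(2σ²)) = 0.65 ⇒ Δx = σ·√(−2 ln 0.65) = 0.5303 × 0.9282 = 0.4922 m.
Width = 2Δx = 0.984 m.

0.984 m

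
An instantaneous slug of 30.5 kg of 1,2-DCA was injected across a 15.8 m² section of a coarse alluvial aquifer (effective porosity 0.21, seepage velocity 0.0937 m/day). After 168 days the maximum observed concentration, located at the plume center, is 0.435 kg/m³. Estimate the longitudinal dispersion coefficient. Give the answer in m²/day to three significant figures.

0.212 m²/day

At the plume center C_max = M/(n_e·A·√(4πDt)), so D = M²/(4πt·(n_e·A·C_max)²).
n_e·A·C_max = 0.21 × 15.8 × 0.435 = 1.443 kg/m.
D = 30.5²/(4π × 168 × 1.443²) = 0.212 m²/day.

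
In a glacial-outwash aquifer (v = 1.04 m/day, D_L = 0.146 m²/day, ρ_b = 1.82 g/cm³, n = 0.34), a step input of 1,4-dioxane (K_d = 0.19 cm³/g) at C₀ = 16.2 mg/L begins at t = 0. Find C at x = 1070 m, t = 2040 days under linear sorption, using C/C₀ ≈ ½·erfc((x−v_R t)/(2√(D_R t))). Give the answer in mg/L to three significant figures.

Retardation factor R = 1 + ρ_b·K_d/n = 1 + 1.82 × 0.19/0.34 = 2.017.
Sorption retards both mechanisms: v_R = v/R = 0.5156 m/day, D_R = D/R = 0.07238 m²/day.
v_R·t = 0.5156 × 2040 = 1051.824 m; 2√(D_R t) = 24.30 m; argument = (1070 − 1051.824)/24.30 = 0.7480.
C = C₀ × ½·erfc(0.7480) = 16.2 × 0.1451 = 2.35 mg/L.

2.35 mg/L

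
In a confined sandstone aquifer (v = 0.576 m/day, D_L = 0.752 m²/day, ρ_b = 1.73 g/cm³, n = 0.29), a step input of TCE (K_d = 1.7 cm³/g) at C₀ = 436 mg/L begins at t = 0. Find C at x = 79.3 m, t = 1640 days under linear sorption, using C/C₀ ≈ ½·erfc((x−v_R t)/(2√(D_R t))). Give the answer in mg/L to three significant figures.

281 mg/L

Retardation factor R = 1 + ρ_b·K_d/n = 1 + 1.73 × 1.7/0.29 = 11.14.
Sorption retards both mechanisms: v_R = v/R = 0.05171 m/day, D_R = D/R = 0.06750 m²/day.
v_R·t = 0.05171 × 1640 = 84.8044 m; 2√(D_R t) = 21.04 m; argument = (79.3 − 84.8044)/21.04 = -0.2616.
C = C₀ × ½·erfc(-0.2616) = 436 × 0.6443 = 281 mg/L.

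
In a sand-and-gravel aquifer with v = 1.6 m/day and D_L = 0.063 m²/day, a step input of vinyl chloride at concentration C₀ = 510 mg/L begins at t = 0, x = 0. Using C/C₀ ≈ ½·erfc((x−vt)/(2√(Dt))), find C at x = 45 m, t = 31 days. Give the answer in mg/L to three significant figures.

505 mg/L

For a continuous step input, C/C₀ ≈ ½·erfc((x−vt)/(2√(Dt))).
vt = 1.6 × 31 = 49.6 m and 2√(Dt) = 2√(0.063 × 31) = 2.795 m.
Argument (x−vt)/(2√(Dt)) = (45 − 49.6)/2.795 = -1.646; ½·erfc(-1.646) = 0.9900.
C = 510 × 0.9900 = 505 mg/L.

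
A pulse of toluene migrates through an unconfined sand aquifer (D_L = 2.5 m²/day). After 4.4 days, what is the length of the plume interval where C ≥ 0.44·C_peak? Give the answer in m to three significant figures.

The plume is Gaussian with σ = √(2Dt) = √(2 × 2.5 × 4.4) = 4.690 m.
C/C_peak = exp(−Δx²/(2σ²)) = 0.44 ⇒ Δx = σ·√(−2 ln 0.44) = 4.690 × 1.281 = 6.008 m.
Width = 2Δx = 12.0 m.

12.0 m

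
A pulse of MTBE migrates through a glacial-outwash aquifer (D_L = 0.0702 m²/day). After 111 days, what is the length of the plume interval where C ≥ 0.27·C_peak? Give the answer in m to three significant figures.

12.8 m

The plume is Gaussian with σ = √(2Dt) = √(2 × 0.0702 × 111) = 3.948 m.
C/C_peak = exp(−Δx²/(2σ²)) = 0.27 ⇒ Δx = σ·√(−2 ln 0.27) = 3.948 × 1.618 = 6.388 m.
Width = 2Δx = 12.8 m.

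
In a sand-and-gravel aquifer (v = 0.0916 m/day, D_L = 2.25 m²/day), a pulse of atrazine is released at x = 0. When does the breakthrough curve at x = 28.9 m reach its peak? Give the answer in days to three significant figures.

For the 1D instantaneous-source solution, setting ∂C/∂t = 0 at fixed x gives v²t² + 2Dt − x² = 0, so t = (√(D² + v²x²) − D)/v².
√(D² + v²x²) = √(2.25² + 0.0916² × 28.9²) = 3.474; v² = 0.00839056.
t = (3.474 − 2.25)/0.00839056 = 146 days (vs. the pure-advection estimate x/v = 316 d).

146 days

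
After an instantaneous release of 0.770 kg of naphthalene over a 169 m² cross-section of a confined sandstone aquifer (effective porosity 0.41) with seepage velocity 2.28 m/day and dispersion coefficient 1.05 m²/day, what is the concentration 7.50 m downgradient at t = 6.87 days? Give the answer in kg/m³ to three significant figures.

0.000116 kg/m³

For an instantaneous plane source, C(x,t) = M/(n_e·A·√(4πDt)) · exp(−(x−vt)²/(4Dt)), with n_e·A the pore (flow) area.
Plume center vt = 2.28 × 6.87 = 15.6636 m, so the well at 7.50 m is 8.1636 m upgradient of the peak.
√(4πDt) = 9.521 m, giving peak height M/(n_e·A·√(4πDt)) = 0.770/(0.41 × 169 × 9.521) = 0.001167 kg/m³.
(x−vt)²/(4Dt) = (-8.1636)²/(4 × 1.05 × 6.87) = 2.310; exp(−2.310) = 0.09926.
C = 0.001167 × 0.09926 = 0.000116 kg/m³.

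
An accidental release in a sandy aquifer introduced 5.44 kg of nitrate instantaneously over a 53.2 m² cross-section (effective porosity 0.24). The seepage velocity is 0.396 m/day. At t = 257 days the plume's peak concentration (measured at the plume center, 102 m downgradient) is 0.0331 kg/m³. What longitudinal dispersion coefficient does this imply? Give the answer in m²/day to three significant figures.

At the plume center C_max = M/(n_e·A·√(4πDt)), so D = M²/(4πt·(n_e·A·C_max)²).
n_e·A·C_max = 0.24 × 53.2 × 0.0331 = 0.4226 kg/m.
D = 5.44²/(4π × 257 × 0.4226²) = 0.0513 m²/day.

0.0513 m²/day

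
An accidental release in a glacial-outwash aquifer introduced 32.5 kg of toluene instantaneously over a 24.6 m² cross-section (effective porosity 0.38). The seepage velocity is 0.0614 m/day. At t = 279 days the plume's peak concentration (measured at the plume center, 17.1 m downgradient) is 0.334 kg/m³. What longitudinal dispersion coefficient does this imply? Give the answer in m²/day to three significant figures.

At the plume center C_max = M/(n_e·A·√(4πDt)), so D = M²/(4πt·(n_e·A·C_max)²).
n_e·A·C_max = 0.38 × 24.6 × 0.334 = 3.122 kg/m.
D = 32.5²/(4π × 279 × 3.122²) = 0.0309 m²/day.

0.0309 m²/day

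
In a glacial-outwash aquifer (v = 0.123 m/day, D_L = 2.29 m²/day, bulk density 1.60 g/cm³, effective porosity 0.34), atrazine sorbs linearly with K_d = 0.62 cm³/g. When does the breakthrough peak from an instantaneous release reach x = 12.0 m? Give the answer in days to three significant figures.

Retardation factor R = 1 + ρ_b·K_d/n = 1 + 1.60 × 0.62/0.34 = 3.918.
Sorption retards both mechanisms: v_R = v/R = 0.03139 m/day, D_R = D/R = 0.5845 m²/day.
Peak time from v_R²t² + 2D_R t − x² = 0: t = (√(D_R² + v_R²x²) − D_R)/v_R².
√(D_R² + v_R²x²) = √(0.5845² + 0.03139² × 12.0²) = 0.6954; v_R² = 0.0009853.
t = (0.6954 − 0.5845)/0.0009853 = 113 days.

113 days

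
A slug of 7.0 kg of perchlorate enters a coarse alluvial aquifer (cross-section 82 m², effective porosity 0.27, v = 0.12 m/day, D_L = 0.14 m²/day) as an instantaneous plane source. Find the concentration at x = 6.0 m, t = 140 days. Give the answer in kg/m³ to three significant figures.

0.00455 kg/m³

For an instantaneous plane source, C(x,t) = M/(n_e·A·√(4πDt)) · exp(−(x−vt)²/(4Dt)), with n_e·A the pore (flow) area.
Plume center vt = 0.12 × 140 = 16.8 m, so the well at 6.0 m is 10.8 m upgradient of the peak.
√(4πDt) = 15.69 m, giving peak height M/(n_e·A·√(4πDt)) = 7.0/(0.27 × 82 × 15.69) = 0.02015 kg/m³.
(x−vt)²/(4Dt) = (-10.8)²/(4 × 0.14 × 140) = 1.488; exp(−1.488) = 0.2258.
C = 0.02015 × 0.2258 = 0.00455 kg/m³.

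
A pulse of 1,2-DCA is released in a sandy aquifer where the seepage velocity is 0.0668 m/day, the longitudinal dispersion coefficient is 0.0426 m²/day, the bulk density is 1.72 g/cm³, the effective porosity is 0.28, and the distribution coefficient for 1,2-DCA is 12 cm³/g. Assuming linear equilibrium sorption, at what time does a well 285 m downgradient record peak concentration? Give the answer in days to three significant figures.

318000 days

Retardation factor R = 1 + ρ_b·K_d/n = 1 + 1.72 × 12/0.28 = 74.71.
Sorption retards both mechanisms: v_R = v/R = 0.0008941 m/day, D_R = D/R = 0.0005702 m²/day.
Peak time from v_R²t² + 2D_R t − x² = 0: t = (√(D_R² + v_R²x²) − D_R)/v_R².
√(D_R² + v_R²x²) = √(0.0005702² + 0.0008941² × 285²) = 0.2548; v_R² = 7.994e-07.
t = (0.2548 − 0.0005702)/7.994e-07 = 318000 days.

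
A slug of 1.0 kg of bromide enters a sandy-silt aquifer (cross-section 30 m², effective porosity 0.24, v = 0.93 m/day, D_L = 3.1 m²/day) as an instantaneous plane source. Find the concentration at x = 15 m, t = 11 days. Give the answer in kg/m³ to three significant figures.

For an instantaneous plane source, C(x,t) = M/(n_e·A·√(4πDt)) · exp(−(x−vt)²/(4Dt)), with n_e·A the pore (flow) area.
Plume center vt = 0.93 × 11 = 10.23 m, so the well at 15 m is 4.77 m downgradient of the peak.
√(4πDt) = 20.70 m, giving peak height M/(n_e·A·√(4πDt)) = 1.0/(0.24 × 30 × 20.70) = 0.006710 kg/m³.
(x−vt)²/(4Dt) = (4.77)²/(4 × 3.1 × 11) = 0.1668; exp(−0.1668) = 0.8464.
C = 0.006710 × 0.8464 = 0.00568 kg/m³.

0.00568 kg/m³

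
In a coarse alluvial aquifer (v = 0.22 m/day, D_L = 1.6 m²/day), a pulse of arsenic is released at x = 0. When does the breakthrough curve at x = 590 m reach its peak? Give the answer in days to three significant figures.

For the 1D instantaneous-source solution, setting ∂C/∂t = 0 at fixed x gives v²t² + 2Dt − x² = 0, so t = (√(D² + v²x²) − D)/v².
√(D² + v²x²) = √(1.6² + 0.22² × 590²) = 129.8; v² = 0.0484.
t = (129.8 − 1.6)/0.0484 = 2650 days (vs. the pure-advection estimate x/v = 2680 d).

2650 days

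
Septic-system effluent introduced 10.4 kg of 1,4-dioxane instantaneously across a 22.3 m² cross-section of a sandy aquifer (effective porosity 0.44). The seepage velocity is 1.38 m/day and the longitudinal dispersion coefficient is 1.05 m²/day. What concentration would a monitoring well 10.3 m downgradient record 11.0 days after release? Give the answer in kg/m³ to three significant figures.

0.0525 kg/m³

For an instantaneous plane source, C(x,t) = M/(n_e·A·√(4πDt)) · exp(−(x−vt)²/(4Dt)), with n_e·A the pore (flow) area.
Plume center vt = 1.38 × 11.0 = 15.18 m, so the well at 10.3 m is 4.88 m upgradient of the peak.
√(4πDt) = 12.05 m, giving peak height M/(n_e·A·√(4πDt)) = 10.4/(0.44 × 22.3 × 12.05) = 0.08796 kg/m³.
(x−vt)²/(4Dt) = (-4.88)²/(4 × 1.05 × 11.0) = 0.5155; exp(−0.5155) = 0.5972.
C = 0.08796 × 0.5972 = 0.0525 kg/m³.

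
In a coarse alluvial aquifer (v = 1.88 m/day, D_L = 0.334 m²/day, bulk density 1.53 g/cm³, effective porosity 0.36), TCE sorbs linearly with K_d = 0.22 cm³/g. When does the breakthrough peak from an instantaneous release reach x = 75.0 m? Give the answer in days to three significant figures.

77.0 days

Retardation factor R = 1 + ρ_b·K_d/n = 1 + 1.53 × 0.22/0.36 = 1.935.
Sorption retards both mechanisms: v_R = v/R = 0.9716 m/day, D_R = D/R = 0.1726 m²/day.
Peak time from v_R²t² + 2D_R t − x² = 0: t = (√(D_R² + v_R²x²) − D_R)/v_R².
√(D_R² + v_R²x²) = √(0.1726² + 0.9716² × 75.0²) = 72.87; v_R² = 0.9440.
t = (72.87 − 0.1726)/0.9440 = 77.0 days.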